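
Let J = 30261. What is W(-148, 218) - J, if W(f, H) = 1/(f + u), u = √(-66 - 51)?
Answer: -666377629/22021 - 3*I*√13/22021 ≈ -30261.0 - 0.0004912*I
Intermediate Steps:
u = 3*I*√13 (u = √(-117) = 3*I*√13 ≈ 10.817*I)
W(f, H) = 1/(f + 3*I*√13)
W(-148, 218) - J = 1/(-148 + 3*I*√13) - 1*30261 = 1/(-148 + 3*I*√13) - 30261 = -30261 + 1/(-148 + 3*I*√13)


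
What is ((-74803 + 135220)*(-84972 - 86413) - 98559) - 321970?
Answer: -10354988074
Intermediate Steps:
((-74803 + 135220)*(-84972 - 86413) - 98559) - 321970 = (60417*(-171385) - 98559) - 321970 = (-10354567545 - 98559) - 321970 = -10354666104 - 321970 = -10354988074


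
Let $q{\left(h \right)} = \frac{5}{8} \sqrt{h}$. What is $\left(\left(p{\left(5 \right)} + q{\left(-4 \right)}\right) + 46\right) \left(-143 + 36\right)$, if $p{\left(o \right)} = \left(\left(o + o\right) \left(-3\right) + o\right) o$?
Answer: $8453 - \frac{535 i}{4} \approx 8453.0 - 133.75 i$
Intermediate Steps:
$q{\left(h \right)} = \frac{5 \sqrt{h}}{8}$ ($q{\left(h \right)} = 5 \cdot \frac{1}{8} \sqrt{h} = \frac{5 \sqrt{h}}{8}$)
$p{\left(o \right)} = - 5 o^{2}$ ($p{\left(o \right)} = \left(2 o \left(-3\right) + o\right) o = \left(- 6 o + o\right) o = - 5 o o = - 5 o^{2}$)
$\left(\left(p{\left(5 \right)} + q{\left(-4 \right)}\right) + 46\right) \left(-143 + 36\right) = \left(\left(- 5 \cdot 5^{2} + \frac{5 \sqrt{-4}}{8}\right) + 46\right) \left(-143 + 36\right) = \left(\left(\left(-5\right) 25 + \frac{5 \cdot 2 i}{8}\right) + 46\right) \left(-107\right) = \left(\left(-125 + \frac{5 i}{4}\right) + 46\right) \left(-107\right) = \left(-79 + \frac{5 i}{4}\right) \left(-107\right) = 8453 - \frac{535 i}{4}$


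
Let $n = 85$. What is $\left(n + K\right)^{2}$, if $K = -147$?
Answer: $3844$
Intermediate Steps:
$\left(n + K\right)^{2} = \left(85 - 147\right)^{2} = \left(-62\right)^{2} = 3844$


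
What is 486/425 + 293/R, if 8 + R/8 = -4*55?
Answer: 761939/775200 ≈ 0.98289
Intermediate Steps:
R = -1824 (R = -64 + 8*(-4*55) = -64 + 8*(-220) = -64 - 1760 = -1824)
486/425 + 293/R = 486/425 + 293/(-1824) = 486*(1/425) + 293*(-1/1824) = 486/425 - 293/1824 = 761939/775200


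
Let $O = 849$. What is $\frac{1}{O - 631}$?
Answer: $\frac{1}{218} \approx 0.0045872$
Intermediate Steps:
$\frac{1}{O - 631} = \frac{1}{849 - 631} = \frac{1}{218}$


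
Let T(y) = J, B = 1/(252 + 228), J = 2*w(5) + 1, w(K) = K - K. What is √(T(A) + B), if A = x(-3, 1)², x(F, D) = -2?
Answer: √14430/120 ≈ 1.0010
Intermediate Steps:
w(K) = 0
J = 1 (J = 2*0 + 1 = 0 + 1 = 1)
A = 4 (A = (-2)² = 4)
B = 1/480 ≈ 0.0020833
T(y) = 1
√(T(A) + B) = √(1 + 1/480) = √(481/480) = √14430/120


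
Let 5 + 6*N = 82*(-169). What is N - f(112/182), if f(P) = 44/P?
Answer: -2382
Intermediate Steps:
N = -4621/2 (N = -5/6 + (82*(-169))/6 = -5/6 + (1/6)*(-13858) = -5/6 - 6929/3 = -4621/2 ≈ -2310.5)
N - f(112/182) = -4621/2 - 44/(112/182) = -4621/2 - 44/(112*(1/182)) = -4621/2 - 44/8/13 = -4621/2 - 44*13/8 = -4621/2 - 1*143/2 = -4621/2 - 143/2 = -2382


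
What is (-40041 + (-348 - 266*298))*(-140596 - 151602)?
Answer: 34963536086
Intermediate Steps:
(-40041 + (-348 - 266*298))*(-140596 - 151602) = (-40041 + (-348 - 79268))*(-292198) = (-40041 - 79616)*(-292198) = -119657*(-292198) = 34963536086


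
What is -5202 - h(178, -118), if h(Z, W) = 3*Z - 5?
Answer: -5731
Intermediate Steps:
h(Z, W) = -5 + 3*Z
-5202 - h(178, -118) = -5202 - (-5 + 3*178) = -5202 - (-5 + 534) = -5202 - 1*529 = -5202 - 529 = -5731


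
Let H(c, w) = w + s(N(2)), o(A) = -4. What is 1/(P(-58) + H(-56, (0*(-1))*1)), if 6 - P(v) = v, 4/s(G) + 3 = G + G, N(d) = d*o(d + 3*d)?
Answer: 19/1212 ≈ 0.015677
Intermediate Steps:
N(d) = -4*d (N(d) = d*(-4) = -4*d)
s(G) = 4/(-3 + 2*G) (s(G) = 4/(-3 + (G + G)) = 4/(-3 + 2*G))
P(v) = 6 - v
H(c, w) = -4/19 + w (H(c, w) = w + 4/(-3 + 2*(-4*2)) = w + 4/(-3 + 2*(-8)) = w + 4/(-3 - 16) = w + 4/(-19) = w + 4*(-1/19) = w - 4/19 = -4/19 + w)
1/(P(-58) + H(-56, (0*(-1))*1)) = 1/((6 - 1*(-58)) + (-4/19 + (0*(-1))*1)) = 1/((6 + 58) + (-4/19 + 0*1)) = 1/(64 + (-4/19 + 0)) = 1/(64 - 4/19) = 1/(1212/19) = 19/1212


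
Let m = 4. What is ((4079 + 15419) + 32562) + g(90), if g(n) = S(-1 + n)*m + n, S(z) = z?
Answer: 52506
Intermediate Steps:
g(n) = -4 + 5*n (g(n) = (-1 + n)*4 + n = (-4 + 4*n) + n = -4 + 5*n)
((4079 + 15419) + 32562) + g(90) = ((4079 + 15419) + 32562) + (-4 + 5*90) = (19498 + 32562) + (-4 + 450) = 52060 + 446 = 52506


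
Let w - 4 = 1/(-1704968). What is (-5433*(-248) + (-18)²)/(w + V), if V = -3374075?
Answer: -765933004448/1917561028243 ≈ -0.39943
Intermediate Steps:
w = 6819871/1704968 (w = 4 + 1/(-1704968) = 4 - 1/1704968 = 6819871/1704968 ≈ 4.0000)
(-5433*(-248) + (-18)²)/(w + V) = (-5433*(-248) + (-18)²)/(6819871/1704968 - 3374075) = (1347384 + 324)/(-5752683084729/1704968) = 1347708*(-1704968/5752683084729) = -765933004448/1917561028243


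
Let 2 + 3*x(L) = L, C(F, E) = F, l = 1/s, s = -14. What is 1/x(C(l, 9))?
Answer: -42/29 ≈ -1.4483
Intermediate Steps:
l = -1/14 (l = 1/(-14) = -1/14 ≈ -0.071429)
x(L) = -2/3 + L/3
1/x(C(l, 9)) = 1/(-2/3 + (1/3)*(-1/14)) = 1/(-2/3 - 1/42) = 1/(-29/42) = -42/29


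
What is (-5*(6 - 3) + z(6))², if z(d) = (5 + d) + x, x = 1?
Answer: 9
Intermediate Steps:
z(d) = 6 + d (z(d) = (5 + d) + 1 = 6 + d)
(-5*(6 - 3) + z(6))² = (-5*(6 - 3) + (6 + 6))² = (-5*3 + 12)² = (-15 + 12)² = (-3)² = 9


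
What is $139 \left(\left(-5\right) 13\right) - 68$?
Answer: $-9103$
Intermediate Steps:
$139 \left(\left(-5\right) 13\right) - 68 = 139 \left(-65\right) - 68 = -9035 - 68 = -9103$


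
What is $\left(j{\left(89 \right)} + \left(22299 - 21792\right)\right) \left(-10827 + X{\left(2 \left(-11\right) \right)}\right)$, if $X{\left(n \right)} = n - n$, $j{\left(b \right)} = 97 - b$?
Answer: $-5575905$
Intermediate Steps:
$X{\left(n \right)} = 0$
$\left(j{\left(89 \right)} + \left(22299 - 21792\right)\right) \left(-10827 + X{\left(2 \left(-11\right) \right)}\right) = \left(\left(97 - 89\right) + \left(22299 - 21792\right)\right) \left(-10827 + 0\right) = \left(\left(97 - 89\right) + \left(22299 - 21792\right)\right) \left(-10827\right) = \left(8 + 507\right) \left(-10827\right) = 515 \left(-10827\right) = -5575905$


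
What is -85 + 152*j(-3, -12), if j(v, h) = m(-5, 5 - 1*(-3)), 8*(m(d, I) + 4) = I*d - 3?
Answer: -1510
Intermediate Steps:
m(d, I) = -35/8 + I*d/8 (m(d, I) = -4 + (I*d - 3)/8 = -4 + (-3 + I*d)/8 = -4 + (-3/8 + I*d/8) = -35/8 + I*d/8)
j(v, h) = -75/8 (j(v, h) = -35/8 + (⅛)*(5 - 1*(-3))*(-5) = -35/8 + (⅛)*(5 + 3)*(-5) = -35/8 + (⅛)*8*(-5) = -35/8 - 5 = -75/8)
-85 + 152*j(-3, -12) = -85 + 152*(-75/8) = -85 - 1425 = -1510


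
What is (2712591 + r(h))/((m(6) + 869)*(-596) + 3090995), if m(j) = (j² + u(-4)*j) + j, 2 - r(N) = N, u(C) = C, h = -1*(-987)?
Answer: 2711606/2562343 ≈ 1.0583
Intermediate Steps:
h = 987
r(N) = 2 - N
m(j) = j² - 3*j (m(j) = (j² - 4*j) + j = j² - 3*j)
(2712591 + r(h))/((m(6) + 869)*(-596) + 3090995) = (2712591 + (2 - 1*987))/((6*(-3 + 6) + 869)*(-596) + 3090995) = (2712591 + (2 - 987))/((6*3 + 869)*(-596) + 3090995) = (2712591 - 985)/((18 + 869)*(-596) + 3090995) = 2711606/(887*(-596) + 3090995) = 2711606/(-528652 + 3090995) = 2711606/2562343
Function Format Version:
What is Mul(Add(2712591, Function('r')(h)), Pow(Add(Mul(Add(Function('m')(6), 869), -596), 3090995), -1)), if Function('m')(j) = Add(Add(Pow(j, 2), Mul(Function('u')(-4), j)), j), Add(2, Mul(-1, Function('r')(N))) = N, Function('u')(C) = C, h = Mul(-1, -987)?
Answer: Rational(2711606, 2562343) ≈ 1.0583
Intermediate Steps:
h = 987
Function('r')(N) = Add(2, Mul(-1, N))
Function('m')(j) = Add(Pow(j, 2), Mul(-3, j)) (Function('m')(j) = Add(Add(Pow(j, 2), Mul(-4, j)), j) = Add(Pow(j, 2), Mul(-3, j)))
Mul(Add(2712591, Function('r')(h)), Pow(Add(Mul(Add(Function('m')(6), 869), -596), 3090995), -1)) = Mul(Add(2712591, Add(2, Mul(-1, 987))), Pow(Add(Mul(Add(Mul(6, Add(-3, 6)), 869), -596), 3090995), -1)) = Mul(Add(2712591, Add(2, -987)), Pow(Add(Mul(Add(Mul(6, 3), 869), -596), 3090995), -1)) = Mul(Add(2712591, -985), Pow(Add(Mul(Add(18, 869), -596), 3090995), -1)) = Mul(2711606, Pow(Add(Mul(887, -596), 3090995), -1)) = Mul(2711606, Pow(Add(-528652, 3090995), -1)) = Mul(2711606, Pow(2562343, -1)) = Mul(2711606, Rational(1, 2562343)) = Rational(2711606, 2562343)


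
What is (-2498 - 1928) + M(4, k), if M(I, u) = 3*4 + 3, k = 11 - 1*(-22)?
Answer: -4411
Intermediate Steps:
k = 33 (k = 11 + 22 = 33)
M(I, u) = 15 (M(I, u) = 12 + 3 = 15)
(-2498 - 1928) + M(4, k) = (-2498 - 1928) + 15 = -4426 + 15 = -4411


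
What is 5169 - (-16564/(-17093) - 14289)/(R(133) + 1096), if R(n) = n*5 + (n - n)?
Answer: 155835120950/30100773 ≈ 5177.1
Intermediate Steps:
R(n) = 5*n (R(n) = 5*n + 0 = 5*n)
5169 - (-16564/(-17093) - 14289)/(R(133) + 1096) = 5169 - (-16564/(-17093) - 14289)/(5*133 + 1096) = 5169 - (-16564*(-1/17093) - 14289)/(665 + 1096) = 5169 - (16564/17093 - 14289)/1761 = 5169 - (-244225313)/(17093*1761) = 5169 - 1*(-244225313/30100773) = 5169 + 244225313/30100773 = 155835120950/30100773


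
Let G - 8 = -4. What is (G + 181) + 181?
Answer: 366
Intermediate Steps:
G = 4 (G = 8 - 4 = 4)
(G + 181) + 181 = (4 + 181) + 181 = 185 + 181 = 366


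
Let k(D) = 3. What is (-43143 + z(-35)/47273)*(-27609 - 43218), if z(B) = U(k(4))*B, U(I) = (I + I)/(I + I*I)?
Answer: 288903199349451/94546 ≈ 3.0557e+9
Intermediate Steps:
U(I) = 2*I/(I + I²) (U(I) = (2*I)/(I + I²) = 2*I/(I + I²))
z(B) = B/2 (z(B) = (2/(1 + 3))*B = (2/4)*B = (2*(¼))*B = B/2)
(-43143 + z(-35)/47273)*(-27609 - 43218) = (-43143 + ((½)*(-35))/47273)*(-27609 - 43218) = (-43143 - 35/2*1/47273)*(-70827) = (-43143 - 35/94546)*(-70827) = -4078998113/94546*(-70827) = 288903199349451/94546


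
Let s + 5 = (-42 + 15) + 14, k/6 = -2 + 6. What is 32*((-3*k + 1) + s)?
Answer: -2848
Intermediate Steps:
k = 24 (k = 6*(-2 + 6) = 6*4 = 24)
s = -18 (s = -5 + ((-42 + 15) + 14) = -5 + (-27 + 14) = -5 - 13 = -18)
32*((-3*k + 1) + s) = 32*((-3*24 + 1) - 18) = 32*((-72 + 1) - 18) = 32*(-71 - 18) = 32*(-89) = -2848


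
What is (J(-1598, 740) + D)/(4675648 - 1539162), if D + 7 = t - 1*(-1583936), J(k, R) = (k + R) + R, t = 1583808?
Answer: 3167619/3136486 ≈ 1.0099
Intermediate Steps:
J(k, R) = k + 2*R (J(k, R) = (R + k) + R = k + 2*R)
D = 3167737 (D = -7 + (1583808 - 1*(-1583936)) = -7 + (1583808 + 1583936) = -7 + 3167744 = 3167737)
(J(-1598, 740) + D)/(4675648 - 1539162) = ((-1598 + 2*740) + 3167737)/(4675648 - 1539162) = ((-1598 + 1480) + 3167737)/3136486 = (-118 + 3167737)*(1/3136486) = 3167619*(1/3136486) = 3167619/3136486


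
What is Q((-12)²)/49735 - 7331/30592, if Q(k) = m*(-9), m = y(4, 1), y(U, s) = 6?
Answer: -366259253/1521493120 ≈ -0.24072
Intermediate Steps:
m = 6
Q(k) = -54 (Q(k) = 6*(-9) = -54)
Q((-12)²)/49735 - 7331/30592 = -54/49735 - 7331/30592 = -366259253/1521493120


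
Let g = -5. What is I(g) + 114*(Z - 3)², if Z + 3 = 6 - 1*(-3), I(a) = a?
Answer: 1021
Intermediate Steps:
Z = 6 (Z = -3 + (6 - 1*(-3)) = -3 + (6 + 3) = -3 + 9 = 6)
I(g) + 114*(Z - 3)² = -5 + 114*(6 - 3)² = -5 + 114*3² = -5 + 114*9 = -5 + 1026 = 1021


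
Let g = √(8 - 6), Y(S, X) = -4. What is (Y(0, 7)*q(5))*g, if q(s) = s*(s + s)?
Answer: -200*√2 ≈ -282.84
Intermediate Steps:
g = √2 ≈ 1.4142
q(s) = 2*s² (q(s) = s*(2*s) = 2*s²)
(Y(0, 7)*q(5))*g = (-8*5²)*√2 = (-8*25)*√2 = (-4*50)*√2 = -200*√2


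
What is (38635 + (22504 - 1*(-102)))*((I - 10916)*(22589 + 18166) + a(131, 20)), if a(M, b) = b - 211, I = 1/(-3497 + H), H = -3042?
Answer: -13704237474509468/503 ≈ -2.7245e+13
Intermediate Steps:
I = -1/6539 (I = 1/(-3497 - 3042) = 1/(-6539) = -1/6539 ≈ -0.00015293)
a(M, b) = -211 + b
(38635 + (22504 - 1*(-102)))*((I - 10916)*(22589 + 18166) + a(131, 20)) = (38635 + (22504 - 1*(-102)))*((-1/6539 - 10916)*(22589 + 18166) + (-211 + 20)) = (38635 + (22504 + 102))*(-71379725/6539*40755 - 191) = (38635 + 22606)*(-223775437875/503 - 191) = 61241*(-223775533948/503) = -13704237474509468/503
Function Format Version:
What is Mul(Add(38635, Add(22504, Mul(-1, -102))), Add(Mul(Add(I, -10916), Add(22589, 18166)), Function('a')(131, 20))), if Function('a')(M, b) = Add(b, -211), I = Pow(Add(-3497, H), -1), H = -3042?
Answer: Rational(-13704237474509468, 503) ≈ -2.7245e+13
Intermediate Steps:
I = Rational(-1, 6539) (I = Pow(Add(-3497, -3042), -1) = Pow(-6539, -1) = Rational(-1, 6539) ≈ -0.00015293)
Function('a')(M, b) = Add(-211, b)
Mul(Add(38635, Add(22504, Mul(-1, -102))), Add(Mul(Add(I, -10916), Add(22589, 18166)), Function('a')(131, 20))) = Mul(Add(38635, Add(22504, Mul(-1, -102))), Add(Mul(Add(Rational(-1, 6539), -10916), Add(22589, 18166)), Add(-211, 20))) = Mul(Add(38635, Add(22504, 102)), Add(Mul(Rational(-71379725, 6539), 40755), -191)) = Mul(Add(38635, 22606), Add(Rational(-223775437875, 503), -191)) = Mul(61241, Rational(-223775533948, 503)) = Rational(-13704237474509468, 503)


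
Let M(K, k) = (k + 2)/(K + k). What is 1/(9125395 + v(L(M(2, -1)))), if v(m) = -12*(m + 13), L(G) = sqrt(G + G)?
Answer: 9125239/83269986806833 + 12*sqrt(2)/83269986806833 ≈ 1.0959e-7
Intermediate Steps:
M(K, k) = (2 + k)/(K + k)
L(G) = sqrt(2)*sqrt(G) (L(G) = sqrt(2*G) = sqrt(2)*sqrt(G))
v(m) = -156 - 12*m (v(m) = -12*(13 + m) = -156 - 12*m)
1/(9125395 + v(L(M(2, -1)))) = 1/(9125395 + (-156 - 12*sqrt(2)*sqrt((2 - 1)/(2 - 1)))) = 1/(9125395 + (-156 - 12*sqrt(2)*sqrt(1/1))) = 1/(9125395 + (-156 - 12*sqrt(2)*sqrt(1*1))) = 1/(9125395 + (-156 - 12*sqrt(2)*sqrt(1))) = 1/(9125395 + (-156 - 12*sqrt(2))) = 1/(9125239 - 12*sqrt(2))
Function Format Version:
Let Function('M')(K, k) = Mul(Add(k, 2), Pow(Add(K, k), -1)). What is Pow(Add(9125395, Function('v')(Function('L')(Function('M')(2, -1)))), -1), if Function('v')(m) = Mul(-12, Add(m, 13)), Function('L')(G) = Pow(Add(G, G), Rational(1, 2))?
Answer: Add(Rational(9125239, 83269986806833), Mul(Rational(12, 83269986806833), Pow(2, Rational(1, 2)))) ≈ 1.0959e-7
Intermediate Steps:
Function('M')(K, k) = Mul(Pow(Add(K, k), -1), Add(2, k)) (Function('M')(K, k) = Mul(Add(2, k), Pow(Add(K, k), -1)) = Mul(Pow(Add(K, k), -1), Add(2, k)))
Function('L')(G) = Mul(Pow(2, Rational(1, 2)), Pow(G, Rational(1, 2))) (Function('L')(G) = Pow(Mul(2, G), Rational(1, 2)) = Mul(Pow(2, Rational(1, 2)), Pow(G, Rational(1, 2))))
Function('v')(m) = Add(-156, Mul(-12, m)) (Function('v')(m) = Mul(-12, Add(13, m)) = Add(-156, Mul(-12, m)))
Pow(Add(9125395, Function('v')(Function('L')(Function('M')(2, -1)))), -1) = Pow(Add(9125395, Add(-156, Mul(-12, Mul(Pow(2, Rational(1, 2)), Pow(Mul(Pow(Add(2, -1), -1), Add(2, -1)), Rational(1, 2)))))), -1) = Pow(Add(9125395, Add(-156, Mul(-12, Mul(Pow(2, Rational(1, 2)), Pow(Mul(Pow(1, -1), 1), Rational(1, 2)))))), -1) = Pow(Add(9125395, Add(-156, Mul(-12, Mul(Pow(2, Rational(1, 2)), Pow(Mul(1, 1), Rational(1, 2)))))), -1) = Pow(Add(9125395, Add(-156, Mul(-12, Mul(Pow(2, Rational(1, 2)), Pow(1, Rational(1, 2)))))), -1) = Pow(Add(9125395, Add(-156, Mul(-12, Mul(Pow(2, Rational(1, 2)), 1)))), -1) = Pow(Add(9125395, Add(-156, Mul(-12, Pow(2, Rational(1, 2))))), -1) = Pow(Add(9125239, Mul(-12, Pow(2, Rational(1, 2)))), -1)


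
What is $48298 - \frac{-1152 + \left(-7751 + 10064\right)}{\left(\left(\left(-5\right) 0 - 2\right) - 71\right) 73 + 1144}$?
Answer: $\frac{7486233}{155} \approx 48298.0$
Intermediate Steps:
$48298 - \frac{-1152 + \left(-7751 + 10064\right)}{\left(\left(\left(-5\right) 0 - 2\right) - 71\right) 73 + 1144} = 48298 - \frac{-1152 + 2313}{\left(\left(0 - 2\right) - 71\right) 73 + 1144} = 48298 - \frac{1161}{\left(-2 - 71\right) 73 + 1144} = 48298 - \frac{1161}{\left(-73\right) 73 + 1144} = 48298 - \frac{1161}{-5329 + 1144} = 48298 - \frac{1161}{-4185} = 48298 - 1161 \left(- \frac{1}{4185}\right) = 48298 - - \frac{43}{155} = 48298 + \frac{43}{155} = \frac{7486233}{155}$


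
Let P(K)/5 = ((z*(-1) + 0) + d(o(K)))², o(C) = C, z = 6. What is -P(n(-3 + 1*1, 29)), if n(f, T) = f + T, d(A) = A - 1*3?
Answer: -1620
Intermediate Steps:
d(A) = -3 + A (d(A) = A - 3 = -3 + A)
n(f, T) = T + f
P(K) = 5*(-9 + K)² (P(K) = 5*((6*(-1) + 0) + (-3 + K))² = 5*((-6 + 0) + (-3 + K))² = 5*(-6 + (-3 + K))² = 5*(-9 + K)²)
-P(n(-3 + 1*1, 29)) = -5*(-9 + (29 + (-3 + 1*1)))² = -5*(-9 + (29 + (-3 + 1)))² = -5*(-9 + (29 - 2))² = -5*(-9 + 27)² = -5*18² = -5*324 = -1*1620 = -1620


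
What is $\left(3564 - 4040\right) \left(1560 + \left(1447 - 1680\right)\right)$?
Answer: $-631652$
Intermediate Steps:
$\left(3564 - 4040\right) \left(1560 + \left(1447 - 1680\right)\right) = - 476 \left(1560 + \left(1447 - 1680\right)\right) = - 476 \left(1560 - 233\right) = \left(-476\right) 1327 = -631652$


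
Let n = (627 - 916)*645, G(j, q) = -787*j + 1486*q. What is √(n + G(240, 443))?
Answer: √283013 ≈ 531.99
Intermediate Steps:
n = -186405 (n = -289*645 = -186405)
√(n + G(240, 443)) = √(-186405 + (-787*240 + 1486*443)) = √(-186405 + (-188880 + 658298)) = √(-186405 + 469418) = √283013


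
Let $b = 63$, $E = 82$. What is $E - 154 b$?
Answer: $-9620$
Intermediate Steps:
$E - 154 b = 82 - 9702 = -9620$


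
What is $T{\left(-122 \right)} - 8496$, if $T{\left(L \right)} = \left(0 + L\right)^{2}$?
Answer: $6388$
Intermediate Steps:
$T{\left(L \right)} = L^{2}$
$T{\left(-122 \right)} - 8496 = \left(-122\right)^{2} - 8496 = 14884 - 8496 = 6388$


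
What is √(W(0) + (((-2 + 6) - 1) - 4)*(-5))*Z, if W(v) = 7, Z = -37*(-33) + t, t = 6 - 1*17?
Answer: 2420*√3 ≈ 4191.6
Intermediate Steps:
t = -11 (t = 6 - 17 = -11)
Z = 1210 (Z = -37*(-33) - 11 = 1221 - 11 = 1210)
√(W(0) + (((-2 + 6) - 1) - 4)*(-5))*Z = √(7 + (((-2 + 6) - 1) - 4)*(-5))*1210 = √(7 + ((4 - 1) - 4)*(-5))*1210 = √(7 + (3 - 4)*(-5))*1210 = √(7 - 1*(-5))*1210 = √(7 + 5)*1210 = √12*1210 = (2*√3)*1210 = 2420*√3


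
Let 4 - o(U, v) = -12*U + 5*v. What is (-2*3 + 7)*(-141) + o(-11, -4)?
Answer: -249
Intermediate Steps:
o(U, v) = 4 - 5*v + 12*U (o(U, v) = 4 - (-12*U + 5*v) = 4 + (-5*v + 12*U) = 4 - 5*v + 12*U)
(-2*3 + 7)*(-141) + o(-11, -4) = (-2*3 + 7)*(-141) + (4 - 5*(-4) + 12*(-11)) = (-6 + 7)*(-141) + (4 + 20 - 132) = 1*(-141) - 108 = -141 - 108 = -249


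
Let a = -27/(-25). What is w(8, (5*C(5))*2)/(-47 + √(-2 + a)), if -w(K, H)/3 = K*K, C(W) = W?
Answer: 4700/1151 + 20*I*√23/1151 ≈ 4.0834 + 0.083333*I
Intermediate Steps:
w(K, H) = -3*K² (w(K, H) = -3*K*K = -3*K²)
a = 27/25 (a = -27*(-1/25) = 27/25 ≈ 1.0800)
w(8, (5*C(5))*2)/(-47 + √(-2 + a)) = (-3*8²)/(-47 + √(-2 + 27/25)) = (-3*64)/(-47 + √(-23/25)) = -192/(-47 + I*√23/5)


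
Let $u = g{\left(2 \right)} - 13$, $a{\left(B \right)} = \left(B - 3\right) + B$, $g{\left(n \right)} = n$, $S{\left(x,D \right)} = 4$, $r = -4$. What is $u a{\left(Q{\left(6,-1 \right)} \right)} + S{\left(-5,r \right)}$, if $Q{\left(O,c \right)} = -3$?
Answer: $103$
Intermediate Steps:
$a{\left(B \right)} = -3 + 2 B$ ($a{\left(B \right)} = \left(-3 + B\right) + B = -3 + 2 B$)
$u = -11$ ($u = 2 - 13 = -11$)
$u a{\left(Q{\left(6,-1 \right)} \right)} + S{\left(-5,r \right)} = - 11 \left(-3 + 2 \left(-3\right)\right) + 4 = - 11 \left(-3 - 6\right) + 4 = \left(-11\right) \left(-9\right) + 4 = 99 + 4 = 103$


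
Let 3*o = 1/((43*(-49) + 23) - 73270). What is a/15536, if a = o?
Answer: -1/3512099232 ≈ -2.8473e-10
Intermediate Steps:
o = -1/226062 (o = 1/(3*((43*(-49) + 23) - 73270)) = 1/(3*((-2107 + 23) - 73270)) = 1/(3*(-2084 - 73270)) = (⅓)/(-75354) = (⅓)*(-1/75354) = -1/226062 ≈ -4.4236e-6)
a = -1/226062 ≈ -4.4236e-6
a/15536 = -1/226062/15536 = -1/226062*1/15536 = -1/3512099232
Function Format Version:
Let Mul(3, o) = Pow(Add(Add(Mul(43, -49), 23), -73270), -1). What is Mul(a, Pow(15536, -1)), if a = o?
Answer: Rational(-1, 3512099232) ≈ -2.8473e-10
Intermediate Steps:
o = Rational(-1, 226062) (o = Mul(Rational(1, 3), Pow(Add(Add(Mul(43, -49), 23), -73270), -1)) = Mul(Rational(1, 3), Pow(Add(Add(-2107, 23), -73270), -1)) = Mul(Rational(1, 3), Pow(Add(-2084, -73270), -1)) = Mul(Rational(1, 3), Pow(-75354, -1)) = Mul(Rational(1, 3), Rational(-1, 75354)) = Rational(-1, 226062) ≈ -4.4236e-6)
a = Rational(-1, 226062) ≈ -4.4236e-6
Mul(a, Pow(15536, -1)) = Mul(Rational(-1, 226062), Pow(15536, -1)) = Mul(Rational(-1, 226062), Rational(1, 15536)) = Rational(-1, 3512099232)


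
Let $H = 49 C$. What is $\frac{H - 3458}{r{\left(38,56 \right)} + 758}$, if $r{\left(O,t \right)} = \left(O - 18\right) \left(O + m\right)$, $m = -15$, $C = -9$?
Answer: $- \frac{557}{174} \approx -3.2011$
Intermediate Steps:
$H = -441$ ($H = 49 \left(-9\right) = -441$)
$r{\left(O,t \right)} = \left(-18 + O\right) \left(-15 + O\right)$ ($r{\left(O,t \right)} = \left(O - 18\right) \left(O - 15\right) = \left(-18 + O\right) \left(-15 + O\right)$)
$\frac{H - 3458}{r{\left(38,56 \right)} + 758} = \frac{-441 - 3458}{\left(270 + 38^{2} - 1254\right) + 758} = - \frac{3899}{\left(270 + 1444 - 1254\right) + 758} = - \frac{3899}{460 + 758} = - \frac{3899}{1218} = \left(-3899\right) \frac{1}{1218} = - \frac{557}{174}$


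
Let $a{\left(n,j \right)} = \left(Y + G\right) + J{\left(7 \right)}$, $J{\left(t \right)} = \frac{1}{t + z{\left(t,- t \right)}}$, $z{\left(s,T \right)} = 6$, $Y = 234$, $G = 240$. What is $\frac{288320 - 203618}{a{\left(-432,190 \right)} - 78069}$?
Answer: $- \frac{550563}{504367} \approx -1.0916$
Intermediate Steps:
$J{\left(t \right)} = \frac{1}{6 + t}$ ($J{\left(t \right)} = \frac{1}{t + 6} = \frac{1}{6 + t}$)
$a{\left(n,j \right)} = \frac{6163}{13}$ ($a{\left(n,j \right)} = \left(234 + 240\right) + \frac{1}{6 + 7} = 474 + \frac{1}{13} = \frac{6163}{13}$)
$\frac{288320 - 203618}{a{\left(-432,190 \right)} - 78069} = \frac{288320 - 203618}{\frac{6163}{13} - 78069} = \frac{288320 - 203618}{- \frac{1008734}{13}} = \left(288320 - 203618\right) \left(- \frac{13}{1008734}\right) = 84702 \left(- \frac{13}{1008734}\right) = - \frac{550563}{504367}$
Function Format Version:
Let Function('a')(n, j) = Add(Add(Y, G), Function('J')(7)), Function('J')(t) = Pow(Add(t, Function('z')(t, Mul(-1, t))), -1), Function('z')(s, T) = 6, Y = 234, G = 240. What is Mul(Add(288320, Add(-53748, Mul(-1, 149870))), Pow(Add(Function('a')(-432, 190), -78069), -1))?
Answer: Rational(-550563, 504367) ≈ -1.0916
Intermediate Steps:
Function('J')(t) = Pow(Add(6, t), -1) (Function('J')(t) = Pow(Add(t, 6), -1) = Pow(Add(6, t), -1))
Function('a')(n, j) = Rational(6163, 13) (Function('a')(n, j) = Add(Add(234, 240), Pow(Add(6, 7), -1)) = Add(474, Pow(13, -1)) = Add(474, Rational(1, 13)) = Rational(6163, 13))
Mul(Add(288320, Add(-53748, Mul(-1, 149870))), Pow(Add(Function('a')(-432, 190), -78069), -1)) = Mul(Add(288320, Add(-53748, Mul(-1, 149870))), Pow(Add(Rational(6163, 13), -78069), -1)) = Mul(Add(288320, Add(-53748, -149870)), Pow(Rational(-1008734, 13), -1)) = Mul(Add(288320, -203618), Rational(-13, 1008734)) = Mul(84702, Rational(-13, 1008734)) = Rational(-550563, 504367)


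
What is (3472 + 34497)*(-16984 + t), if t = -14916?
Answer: -1211211100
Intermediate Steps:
(3472 + 34497)*(-16984 + t) = (3472 + 34497)*(-16984 - 14916) = 37969*(-31900) = -1211211100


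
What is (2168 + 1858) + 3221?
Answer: 7247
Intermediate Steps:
(2168 + 1858) + 3221 = 4026 + 3221 = 7247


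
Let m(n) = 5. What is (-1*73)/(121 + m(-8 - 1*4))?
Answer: -73/126 ≈ -0.57936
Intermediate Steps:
(-1*73)/(121 + m(-8 - 1*4)) = (-1*73)/(121 + 5) = -73/126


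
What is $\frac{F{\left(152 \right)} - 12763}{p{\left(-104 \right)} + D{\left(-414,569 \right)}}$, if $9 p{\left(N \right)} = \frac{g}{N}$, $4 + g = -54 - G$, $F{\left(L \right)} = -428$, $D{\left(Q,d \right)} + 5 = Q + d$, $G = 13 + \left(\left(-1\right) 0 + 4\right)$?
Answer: $- \frac{4115592}{46825} \approx -87.893$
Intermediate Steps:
$G = 17$ ($G = 13 + \left(0 + 4\right) = 13 + 4 = 17$)
$D{\left(Q,d \right)} = -5 + Q + d$ ($D{\left(Q,d \right)} = -5 + \left(Q + d\right) = -5 + Q + d$)
$g = -75$ ($g = -4 - 71 = -75$)
$p{\left(N \right)} = - \frac{25}{3 N}$ ($p{\left(N \right)} = \frac{\left(-75\right) \frac{1}{N}}{9} = - \frac{25}{3 N}$)
$\frac{F{\left(152 \right)} - 12763}{p{\left(-104 \right)} + D{\left(-414,569 \right)}} = \frac{-428 - 12763}{- \frac{25}{3 \left(-104\right)} - -150} = - \frac{13191}{\left(- \frac{25}{3}\right) \left(- \frac{1}{104}\right) + 150} = - \frac{13191}{\frac{25}{312} + 150} = - \frac{13191}{\frac{46825}{312}} = \left(-13191\right) \frac{312}{46825} = - \frac{4115592}{46825}$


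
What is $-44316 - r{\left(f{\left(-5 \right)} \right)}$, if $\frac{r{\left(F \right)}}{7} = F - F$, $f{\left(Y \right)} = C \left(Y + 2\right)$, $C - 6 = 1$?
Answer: $-44316$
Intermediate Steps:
$C = 7$ ($C = 6 + 1 = 7$)
$f{\left(Y \right)} = 14 + 7 Y$ ($f{\left(Y \right)} = 7 \left(Y + 2\right) = 7 \left(2 + Y\right) = 14 + 7 Y$)
$r{\left(F \right)} = 0$ ($r{\left(F \right)} = 7 \left(F - F\right) = 7 \cdot 0 = 0$)
$-44316 - r{\left(f{\left(-5 \right)} \right)} = -44316 - 0 = -44316 + 0 = -44316$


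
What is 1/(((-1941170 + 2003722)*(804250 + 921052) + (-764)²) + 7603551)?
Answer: 1/107929277951 ≈ 9.2653e-12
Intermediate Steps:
1/(((-1941170 + 2003722)*(804250 + 921052) + (-764)²) + 7603551) = 1/((62552*1725302 + 583696) + 7603551) = 1/((107921090704 + 583696) + 7603551) = 1/(107921674400 + 7603551) = 1/107929277951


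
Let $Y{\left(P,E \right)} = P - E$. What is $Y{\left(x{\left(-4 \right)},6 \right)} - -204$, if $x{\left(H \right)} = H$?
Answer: $194$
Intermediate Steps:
$Y{\left(x{\left(-4 \right)},6 \right)} - -204 = \left(-4 - 6\right) - -204 = \left(-4 - 6\right) + 204 = -10 + 204 = 194$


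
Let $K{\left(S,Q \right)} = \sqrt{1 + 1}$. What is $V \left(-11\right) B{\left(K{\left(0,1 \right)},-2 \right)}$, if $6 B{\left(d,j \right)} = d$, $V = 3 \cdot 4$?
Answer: $- 22 \sqrt{2} \approx -31.113$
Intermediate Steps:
$K{\left(S,Q \right)} = \sqrt{2}$
$V = 12$
$B{\left(d,j \right)} = \frac{d}{6}$
$V \left(-11\right) B{\left(K{\left(0,1 \right)},-2 \right)} = 12 \left(-11\right) \frac{\sqrt{2}}{6} = - 132 \frac{\sqrt{2}}{6} = - 22 \sqrt{2}$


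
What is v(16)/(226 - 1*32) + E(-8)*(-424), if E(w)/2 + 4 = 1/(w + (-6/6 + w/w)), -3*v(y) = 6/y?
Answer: 5428895/1552 ≈ 3498.0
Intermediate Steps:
v(y) = -2/y
E(w) = -8 + 2/w (E(w) = -8 + 2/(w + (-6/6 + w/w)) = -8 + 2/(w + (-6*1/6 + 1)) = -8 + 2/(w + (-1 + 1)) = -8 + 2/(w + 0) = -8 + 2/w)
v(16)/(226 - 1*32) + E(-8)*(-424) = (-2/16)/(226 - 1*32) + (-8 + 2/(-8))*(-424) = (-2*1/16)/(226 - 32) + (-8 + 2*(-1/8))*(-424) = -1/8/194 + (-8 - 1/4)*(-424) = -1/8*1/194 - 33/4*(-424) = -1/1552 + 3498 = 5428895/1552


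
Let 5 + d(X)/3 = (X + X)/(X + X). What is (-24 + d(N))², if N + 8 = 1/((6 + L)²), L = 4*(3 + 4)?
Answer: 1296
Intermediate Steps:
L = 28 (L = 4*7 = 28)
N = -9247/1156 (N = -8 + 1/((6 + 28)²) = -8 + 1/(34²) = -8 + 1/1156 = -9247/1156 ≈ -7.9991)
d(X) = -12 (d(X) = -15 + 3*((X + X)/(X + X)) = -15 + 3*((2*X)/((2*X))) = -15 + 3*((2*X)*(1/(2*X))) = -15 + 3*1 = -15 + 3 = -12)
(-24 + d(N))² = (-24 - 12)² = (-36)² = 1296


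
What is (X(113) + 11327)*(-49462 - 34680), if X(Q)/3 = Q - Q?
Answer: -953076434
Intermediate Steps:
X(Q) = 0 (X(Q) = 3*(Q - Q) = 3*0 = 0)
(X(113) + 11327)*(-49462 - 34680) = (0 + 11327)*(-49462 - 34680) = 11327*(-84142) = -953076434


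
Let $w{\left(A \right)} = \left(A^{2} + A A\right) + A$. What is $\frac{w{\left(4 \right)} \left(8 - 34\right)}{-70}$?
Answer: $\frac{468}{35} \approx 13.371$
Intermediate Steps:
$w{\left(A \right)} = A + 2 A^{2}$ ($w{\left(A \right)} = \left(A^{2} + A^{2}\right) + A = 2 A^{2} + A = A + 2 A^{2}$)
$\frac{w{\left(4 \right)} \left(8 - 34\right)}{-70} = \frac{4 \left(1 + 2 \cdot 4\right) \left(8 - 34\right)}{-70} = 4 \left(1 + 8\right) \left(8 - 34\right) \left(- \frac{1}{70}\right) = 4 \cdot 9 \left(-26\right) \left(- \frac{1}{70}\right) = 36 \left(-26\right) \left(- \frac{1}{70}\right) = \left(-936\right) \left(- \frac{1}{70}\right) = \frac{468}{35}$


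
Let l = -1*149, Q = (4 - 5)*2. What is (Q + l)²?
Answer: 22801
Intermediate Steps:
Q = -2 (Q = -1*2 = -2)
l = -149
(Q + l)² = (-2 - 149)² = (-151)² = 22801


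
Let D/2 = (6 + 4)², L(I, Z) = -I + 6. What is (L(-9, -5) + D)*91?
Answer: 19565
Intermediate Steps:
L(I, Z) = 6 - I
D = 200 (D = 2*(6 + 4)² = 2*10² = 2*100 = 200)
(L(-9, -5) + D)*91 = ((6 - 1*(-9)) + 200)*91 = ((6 + 9) + 200)*91 = (15 + 200)*91 = 215*91 = 19565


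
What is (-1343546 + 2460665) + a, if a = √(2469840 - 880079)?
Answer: 1117119 + √1589761 ≈ 1.1184e+6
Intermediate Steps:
a = √1589761 ≈ 1260.9
(-1343546 + 2460665) + a = (-1343546 + 2460665) + √1589761 = 1117119 + √1589761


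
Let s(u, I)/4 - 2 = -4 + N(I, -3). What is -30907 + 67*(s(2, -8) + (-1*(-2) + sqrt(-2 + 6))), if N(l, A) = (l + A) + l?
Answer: -36267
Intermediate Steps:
N(l, A) = A + 2*l (N(l, A) = (A + l) + l = A + 2*l)
s(u, I) = -20 + 8*I (s(u, I) = 8 + 4*(-4 + (-3 + 2*I)) = 8 + 4*(-7 + 2*I) = 8 + (-28 + 8*I) = -20 + 8*I)
-30907 + 67*(s(2, -8) + (-1*(-2) + sqrt(-2 + 6))) = -30907 + 67*((-20 + 8*(-8)) + (-1*(-2) + sqrt(-2 + 6))) = -30907 + 67*((-20 - 64) + (2 + sqrt(4))) = -30907 + 67*(-84 + (2 + 2)) = -30907 + 67*(-84 + 4) = -30907 + 67*(-80) = -30907 - 5360 = -36267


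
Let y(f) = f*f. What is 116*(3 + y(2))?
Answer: 812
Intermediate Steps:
y(f) = f²
116*(3 + y(2)) = 116*(3 + 2²) = 116*(3 + 4) = 116*7 = 812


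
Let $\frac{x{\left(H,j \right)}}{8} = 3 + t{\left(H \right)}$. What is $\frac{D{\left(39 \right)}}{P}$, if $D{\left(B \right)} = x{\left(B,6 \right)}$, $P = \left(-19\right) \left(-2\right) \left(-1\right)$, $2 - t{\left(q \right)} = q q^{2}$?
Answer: $\frac{237256}{19} \approx 12487.0$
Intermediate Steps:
$t{\left(q \right)} = 2 - q^{3}$ ($t{\left(q \right)} = 2 - q q^{2} = 2 - q^{3}$)
$x{\left(H,j \right)} = 40 - 8 H^{3}$ ($x{\left(H,j \right)} = 8 \left(3 - \left(-2 + H^{3}\right)\right) = 8 \left(5 - H^{3}\right) = 40 - 8 H^{3}$)
$P = -38$ ($P = 38 \left(-1\right) = -38$)
$D{\left(B \right)} = 40 - 8 B^{3}$
$\frac{D{\left(39 \right)}}{P} = \frac{40 - 8 \cdot 39^{3}}{-38} = \left(40 - 474552\right) \left(- \frac{1}{38}\right) = \left(-474512\right) \left(- \frac{1}{38}\right) = \frac{237256}{19}$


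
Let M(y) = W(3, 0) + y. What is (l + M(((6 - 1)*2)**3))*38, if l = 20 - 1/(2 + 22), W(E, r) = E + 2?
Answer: 467381/12 ≈ 38948.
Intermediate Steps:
W(E, r) = 2 + E
l = 479/24 (l = 20 - 1/24 = 479/24 ≈ 19.958)
M(y) = 5 + y (M(y) = (2 + 3) + y = 5 + y)
(l + M(((6 - 1)*2)**3))*38 = (479/24 + (5 + ((6 - 1)*2)**3))*38 = (479/24 + (5 + (5*2)**3))*38 = (479/24 + (5 + 10**3))*38 = (479/24 + (5 + 1000))*38 = (479/24 + 1005)*38 = (24599/24)*38 = 467381/12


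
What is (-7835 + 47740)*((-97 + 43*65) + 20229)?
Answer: 914901935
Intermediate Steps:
(-7835 + 47740)*((-97 + 43*65) + 20229) = 39905*((-97 + 2795) + 20229) = 39905*(2698 + 20229) = 39905*22927 = 914901935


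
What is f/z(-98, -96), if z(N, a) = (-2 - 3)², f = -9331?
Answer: -9331/25 ≈ -373.24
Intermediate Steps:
z(N, a) = 25 (z(N, a) = (-5)² = 25)
f/z(-98, -96) = -9331/25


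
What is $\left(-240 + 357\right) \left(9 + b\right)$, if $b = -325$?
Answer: $-36972$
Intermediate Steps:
$\left(-240 + 357\right) \left(9 + b\right) = \left(-240 + 357\right) \left(9 - 325\right) = 117 \left(-316\right) = -36972$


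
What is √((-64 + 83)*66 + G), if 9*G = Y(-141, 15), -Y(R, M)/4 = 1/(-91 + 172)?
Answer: √914162/27 ≈ 35.412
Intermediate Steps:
Y(R, M) = -4/81 (Y(R, M) = -4/(-91 + 172) = -4/81)
G = -4/729 (G = (⅑)*(-4/81) = -4/729 ≈ -0.0054870)
√((-64 + 83)*66 + G) = √((-64 + 83)*66 - 4/729) = √(19*66 - 4/729) = √(1254 - 4/729) = √(914162/729) = √914162/27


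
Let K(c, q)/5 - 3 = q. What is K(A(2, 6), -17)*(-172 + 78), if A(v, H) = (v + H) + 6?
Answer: 6580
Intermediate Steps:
A(v, H) = 6 + H + v (A(v, H) = (H + v) + 6 = 6 + H + v)
K(c, q) = 15 + 5*q
K(A(2, 6), -17)*(-172 + 78) = (15 + 5*(-17))*(-172 + 78) = (15 - 85)*(-94) = -70*(-94) = 6580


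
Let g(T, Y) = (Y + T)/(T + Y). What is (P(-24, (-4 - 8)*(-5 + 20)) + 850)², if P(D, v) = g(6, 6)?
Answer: 724201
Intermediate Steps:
g(T, Y) = 1 (g(T, Y) = (T + Y)/(T + Y) = 1)
P(D, v) = 1
(P(-24, (-4 - 8)*(-5 + 20)) + 850)² = (1 + 850)² = 851² = 724201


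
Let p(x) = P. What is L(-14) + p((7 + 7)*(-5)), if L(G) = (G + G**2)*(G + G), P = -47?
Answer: -5143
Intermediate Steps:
L(G) = 2*G*(G + G**2) (L(G) = (G + G**2)*(2*G) = 2*G*(G + G**2))
p(x) = -47
L(-14) + p((7 + 7)*(-5)) = 2*(-14)**2*(1 - 14) - 47 = 2*196*(-13) - 47 = -5096 - 47 = -5143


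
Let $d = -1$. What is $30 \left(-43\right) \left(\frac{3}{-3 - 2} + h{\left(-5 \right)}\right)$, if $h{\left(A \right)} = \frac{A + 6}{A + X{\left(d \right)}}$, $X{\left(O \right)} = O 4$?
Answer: $\frac{2752}{3} \approx 917.33$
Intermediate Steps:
$X{\left(O \right)} = 4 O$
$h{\left(A \right)} = \frac{6 + A}{-4 + A}$ ($h{\left(A \right)} = \frac{A + 6}{A + 4 \left(-1\right)} = \frac{6 + A}{A - 4} = \frac{6 + A}{-4 + A}$)
$30 \left(-43\right) \left(\frac{3}{-3 - 2} + h{\left(-5 \right)}\right) = 30 \left(-43\right) \left(\frac{3}{-3 - 2} + \frac{6 - 5}{-4 - 5}\right) = - 1290 \left(\frac{3}{-5} + \frac{1}{-9} \cdot 1\right) = - 1290 \left(3 \left(- \frac{1}{5}\right) - \frac{1}{9}\right) = - 1290 \left(- \frac{3}{5} - \frac{1}{9}\right) = \left(-1290\right) \left(- \frac{32}{45}\right) = \frac{2752}{3}$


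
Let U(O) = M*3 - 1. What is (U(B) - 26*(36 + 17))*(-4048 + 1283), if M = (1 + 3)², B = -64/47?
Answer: 3680215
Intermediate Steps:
B = -64/47 (B = -64*1/47 = -64/47 ≈ -1.3617)
M = 16 (M = 4² = 16)
U(O) = 47 (U(O) = 16*3 - 1 = 48 - 1 = 47)
(U(B) - 26*(36 + 17))*(-4048 + 1283) = (47 - 26*(36 + 17))*(-4048 + 1283) = (47 - 26*53)*(-2765) = (47 - 1378)*(-2765) = -1331*(-2765) = 3680215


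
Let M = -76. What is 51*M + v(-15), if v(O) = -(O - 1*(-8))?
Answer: -3869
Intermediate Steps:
v(O) = -8 - O (v(O) = -(O + 8) = -(8 + O) = -8 - O)
51*M + v(-15) = 51*(-76) + (-8 - 1*(-15)) = -3876 + (-8 + 15) = -3876 + 7 = -3869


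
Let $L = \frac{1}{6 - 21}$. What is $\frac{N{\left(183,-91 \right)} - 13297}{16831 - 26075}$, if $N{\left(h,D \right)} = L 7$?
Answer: $\frac{99731}{69330} \approx 1.4385$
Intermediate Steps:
$L = - \frac{1}{15}$ ($L = \frac{1}{-15} = - \frac{1}{15} \approx -0.066667$)
$N{\left(h,D \right)} = - \frac{7}{15}$ ($N{\left(h,D \right)} = \left(- \frac{1}{15}\right) 7 = - \frac{7}{15}$)
$\frac{N{\left(183,-91 \right)} - 13297}{16831 - 26075} = \frac{- \frac{7}{15} - 13297}{16831 - 26075} = - \frac{199462}{15 \left(16831 - 26075\right)} = - \frac{199462}{15 \left(-9244\right)} = \left(- \frac{199462}{15}\right) \left(- \frac{1}{9244}\right) = \frac{99731}{69330}$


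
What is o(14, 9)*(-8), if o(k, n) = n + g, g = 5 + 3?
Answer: -136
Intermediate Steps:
g = 8
o(k, n) = 8 + n (o(k, n) = n + 8 = 8 + n)
o(14, 9)*(-8) = (8 + 9)*(-8) = 17*(-8) = -136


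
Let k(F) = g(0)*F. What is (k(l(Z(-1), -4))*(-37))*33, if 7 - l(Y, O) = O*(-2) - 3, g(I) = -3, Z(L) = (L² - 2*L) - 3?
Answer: 7326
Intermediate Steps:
Z(L) = -3 + L² - 2*L
l(Y, O) = 10 + 2*O (l(Y, O) = 7 - (O*(-2) - 3) = 7 - (-2*O - 3) = 7 - (-3 - 2*O) = 7 + (3 + 2*O) = 10 + 2*O)
k(F) = -3*F
(k(l(Z(-1), -4))*(-37))*33 = (-3*(10 + 2*(-4))*(-37))*33 = (-3*(10 - 8)*(-37))*33 = (-3*2*(-37))*33 = -6*(-37)*33 = 222*33 = 7326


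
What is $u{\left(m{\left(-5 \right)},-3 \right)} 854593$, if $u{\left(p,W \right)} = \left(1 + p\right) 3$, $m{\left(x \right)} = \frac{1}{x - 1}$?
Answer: $\frac{4272965}{2} \approx 2.1365 \cdot 10^{6}$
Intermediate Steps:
$m{\left(x \right)} = \frac{1}{-1 + x}$
$u{\left(p,W \right)} = 3 + 3 p$
$u{\left(m{\left(-5 \right)},-3 \right)} 854593 = \left(3 + \frac{3}{-1 - 5}\right) 854593 = \left(3 + \frac{3}{-6}\right) 854593 = \left(3 + 3 \left(- \frac{1}{6}\right)\right) 854593 = \left(3 - \frac{1}{2}\right) 854593 = \frac{5}{2} \cdot 854593 = \frac{4272965}{2}$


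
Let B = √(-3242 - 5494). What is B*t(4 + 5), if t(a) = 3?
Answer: 12*I*√546 ≈ 280.4*I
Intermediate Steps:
B = 4*I*√546 (B = √(-8736) = 4*I*√546 ≈ 93.467*I)
B*t(4 + 5) = (4*I*√546)*3 = 12*I*√546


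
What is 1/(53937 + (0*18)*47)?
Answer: 1/53937 ≈ 1.8540e-5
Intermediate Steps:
1/(53937 + (0*18)*47) = 1/(53937 + 0*47) = 1/(53937 + 0) = 1/53937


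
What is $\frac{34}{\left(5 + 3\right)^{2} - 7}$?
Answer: $\frac{34}{57} \approx 0.59649$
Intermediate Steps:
$\frac{34}{\left(5 + 3\right)^{2} - 7} = \frac{34}{8^{2} - 7} = \frac{34}{64 - 7} = \frac{34}{57}$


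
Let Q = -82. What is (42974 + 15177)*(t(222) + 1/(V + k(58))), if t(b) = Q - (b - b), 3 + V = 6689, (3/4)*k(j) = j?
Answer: -96750296327/20290 ≈ -4.7684e+6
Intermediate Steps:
k(j) = 4*j/3
V = 6686 (V = -3 + 6689 = 6686)
t(b) = -82 (t(b) = -82 - (b - b) = -82 - 1*0 = -82 + 0 = -82)
(42974 + 15177)*(t(222) + 1/(V + k(58))) = (42974 + 15177)*(-82 + 1/(6686 + (4/3)*58)) = 58151*(-82 + 1/(6686 + 232/3)) = 58151*(-82 + 1/(20290/3)) = 58151*(-82 + 3/20290) = 58151*(-1663777/20290) = -96750296327/20290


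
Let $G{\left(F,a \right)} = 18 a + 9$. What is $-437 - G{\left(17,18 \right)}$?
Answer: $-770$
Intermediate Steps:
$G{\left(F,a \right)} = 9 + 18 a$
$-437 - G{\left(17,18 \right)} = -437 - \left(9 + 18 \cdot 18\right) = -437 - \left(9 + 324\right) = -437 - 333 = -770$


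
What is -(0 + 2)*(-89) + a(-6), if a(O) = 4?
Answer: 182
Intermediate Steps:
-(0 + 2)*(-89) + a(-6) = -(0 + 2)*(-89) + 4 = -1*2*(-89) + 4 = -2*(-89) + 4 = 178 + 4 = 182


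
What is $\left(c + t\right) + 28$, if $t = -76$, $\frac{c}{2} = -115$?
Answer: $-278$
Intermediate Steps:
$c = -230$ ($c = 2 \left(-115\right) = -230$)
$\left(c + t\right) + 28 = \left(-230 - 76\right) + 28 = -306 + 28 = -278$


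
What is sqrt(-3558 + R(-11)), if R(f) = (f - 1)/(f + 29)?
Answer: 2*I*sqrt(8007)/3 ≈ 59.655*I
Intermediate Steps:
R(f) = (-1 + f)/(29 + f)
sqrt(-3558 + R(-11)) = sqrt(-3558 + (-1 - 11)/(29 - 11)) = sqrt(-3558 - 12/18) = sqrt(-3558 + (1/18)*(-12)) = sqrt(-3558 - 2/3) = sqrt(-10676/3) = 2*I*sqrt(8007)/3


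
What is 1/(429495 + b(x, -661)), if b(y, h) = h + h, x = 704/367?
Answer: 1/428173 ≈ 2.3355e-6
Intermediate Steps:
x = 704/367 (x = 704*(1/367) = 704/367 ≈ 1.9183)
b(y, h) = 2*h
1/(429495 + b(x, -661)) = 1/(429495 + 2*(-661)) = 1/(429495 - 1322) = 1/428173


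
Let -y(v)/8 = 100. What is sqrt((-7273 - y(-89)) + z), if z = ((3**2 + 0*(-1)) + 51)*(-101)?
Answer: I*sqrt(12533) ≈ 111.95*I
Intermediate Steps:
y(v) = -800 (y(v) = -8*100 = -800)
z = -6060 (z = ((9 + 0) + 51)*(-101) = (9 + 51)*(-101) = 60*(-101) = -6060)
sqrt((-7273 - y(-89)) + z) = sqrt((-7273 - 1*(-800)) - 6060) = sqrt((-7273 + 800) - 6060) = sqrt(-6473 - 6060) = sqrt(-12533) = I*sqrt(12533)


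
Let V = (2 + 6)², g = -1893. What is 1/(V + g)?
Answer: -1/1829 ≈ -0.00054675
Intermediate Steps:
V = 64 (V = 8² = 64)
1/(V + g) = 1/(64 - 1893) = 1/(-1829) = -1/1829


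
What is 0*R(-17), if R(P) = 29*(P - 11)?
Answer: 0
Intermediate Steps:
R(P) = -319 + 29*P (R(P) = 29*(-11 + P) = -319 + 29*P)
0*R(-17) = 0*(-319 + 29*(-17)) = 0*(-319 - 493) = 0*(-812) = 0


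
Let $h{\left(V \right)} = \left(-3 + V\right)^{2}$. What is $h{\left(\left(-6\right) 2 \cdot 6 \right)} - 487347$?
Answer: $-481722$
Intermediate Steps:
$h{\left(\left(-6\right) 2 \cdot 6 \right)} - 487347 = \left(-3 + \left(-6\right) 2 \cdot 6\right)^{2} - 487347 = \left(-3 - 72\right)^{2} - 487347 = \left(-75\right)^{2} - 487347 = 5625 - 487347 = -481722$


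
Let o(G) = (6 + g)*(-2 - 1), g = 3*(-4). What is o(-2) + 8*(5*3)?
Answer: 138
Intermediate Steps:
g = -12
o(G) = 18 (o(G) = (6 - 12)*(-2 - 1) = -6*(-3) = 18)
o(-2) + 8*(5*3) = 18 + 8*(5*3) = 18 + 8*15 = 18 + 120 = 138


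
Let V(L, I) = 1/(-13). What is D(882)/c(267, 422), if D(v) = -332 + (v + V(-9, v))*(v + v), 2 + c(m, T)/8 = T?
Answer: 2527493/5460 ≈ 462.91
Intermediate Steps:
c(m, T) = -16 + 8*T
V(L, I) = -1/13
D(v) = -332 + 2*v*(-1/13 + v) (D(v) = -332 + (v - 1/13)*(v + v) = -332 + (-1/13 + v)*(2*v) = -332 + 2*v*(-1/13 + v))
D(882)/c(267, 422) = (-332 + 2*882**2 - 2/13*882)/(-16 + 8*422) = (-332 + 2*777924 - 1764/13)/(-16 + 3376) = (-332 + 1555848 - 1764/13)/3360 = (20219944/13)*(1/3360) = 2527493/5460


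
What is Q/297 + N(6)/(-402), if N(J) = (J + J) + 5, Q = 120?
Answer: 4799/13266 ≈ 0.36175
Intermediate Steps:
N(J) = 5 + 2*J (N(J) = 2*J + 5 = 5 + 2*J)
Q/297 + N(6)/(-402) = 120/297 + (5 + 2*6)/(-402) = 120*(1/297) + (5 + 12)*(-1/402) = 40/99 + 17*(-1/402) = 40/99 - 17/402 = 4799/13266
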